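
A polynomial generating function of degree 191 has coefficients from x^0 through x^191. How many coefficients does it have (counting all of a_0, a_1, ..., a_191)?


A polynomial of degree 191 takes the form a_0 + a_1 x + ... + a_191 x^191.
The number of coefficients is 191 + 1 = 192.

192


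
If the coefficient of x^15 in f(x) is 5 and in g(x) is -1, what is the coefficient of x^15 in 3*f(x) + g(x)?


Scalar multiplication scales coefficients: 3 * 5 = 15.
Then add the g coefficient: 15 + -1
= 14

14


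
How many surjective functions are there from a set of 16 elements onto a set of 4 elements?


By inclusion-exclusion on which target elements are missed, the number of surjections from an n-set onto a k-set is
surj(n, k) = sum_{j=0}^{k} (-1)^j C(k, j) (k - j)^n.
Equivalently surj(n, k) = k! * S(n, k), where S(n, k) is the Stirling number of the second kind.
For n = 16, k = 4:
S(16, 4) = 171798901, so
surj = 4! * 171798901 = 24 * 171798901 = 4123173624.

4123173624


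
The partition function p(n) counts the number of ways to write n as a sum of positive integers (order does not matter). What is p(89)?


Using the generating function prod_{k>=1} 1/(1-x^k), we compute p(89).
By dynamic programming over parts 1 through 89:
p(89) = 49995925

49995925


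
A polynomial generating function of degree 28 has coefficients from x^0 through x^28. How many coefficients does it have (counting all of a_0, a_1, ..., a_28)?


A polynomial of degree 28 takes the form a_0 + a_1 x + ... + a_28 x^28.
The number of coefficients is 28 + 1 = 29.

29


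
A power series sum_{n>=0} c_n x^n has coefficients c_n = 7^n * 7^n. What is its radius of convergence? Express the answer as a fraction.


By the root test (Cauchy-Hadamard), the radius is R = 1 / limsup_n |c_n|^(1/n).
Here |c_n|^(1/n) = (7^n * 7^n)^(1/n) = 7 * 7 = 49 for all n.
So R = 1/49 = 1/49.

1/49


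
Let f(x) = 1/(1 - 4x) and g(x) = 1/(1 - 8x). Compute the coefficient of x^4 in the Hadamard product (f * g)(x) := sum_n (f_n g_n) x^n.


f has coefficients f_k = 4^k and g has coefficients g_k = 8^k, so the Hadamard product has coefficient (f*g)_k = 4^k * 8^k = 32^k.
For k = 4: 32^4 = 1048576.

1048576


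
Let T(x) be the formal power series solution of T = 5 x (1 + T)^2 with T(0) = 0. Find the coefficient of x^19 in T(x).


Apply the Lagrange inversion formula: if T = 5 x * phi(T) with phi(t) = (1 + t)^2, then [x^n] T = 5^n * (1/n) [t^(n-1)] phi(t)^n = 5^n * (1/n) [t^(n-1)] (1 + t)^(2n) = 5^n * (1/n) C(2n, n-1).
Using the identity C(2n, n-1) = C(2n, n) * n / (n+1), the unscaled factor equals C(2n, n) / (n+1) = C_n, the n-th Catalan number.
For n = 19: C_19 = C(38, 19) / 20 = 35345263800/20 = 1767263190.
With the 5^19 = 19073486328125 factor, the coefficient is 19073486328125 * 1767263190 = 33707870292663574218750.

33707870292663574218750


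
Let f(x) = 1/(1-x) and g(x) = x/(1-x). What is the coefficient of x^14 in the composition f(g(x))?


First simplify the composition: f(g(x)) = 1/(1 - x/(1-x)) = (1-x)/((1-x) - x) = (1-x)/(1-2x).
Now extract the coefficient. Write (1-x)/(1-2x) = 1/(1-2x) - x/(1-2x).
The coefficient of x^n in 1/(1-2x) is 2^n, and in x/(1-2x) is 2^(n-1) (for n >= 1).
So the coefficient of x^14 is 2^14 - 2^13 = 16384 - 8192 = 8192.

8192


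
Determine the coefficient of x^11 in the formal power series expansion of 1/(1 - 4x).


The geometric series identity gives 1/(1 - c x) = sum_{k>=0} c^k x^k, so the coefficient of x^k is c^k.
Here c = 4 and k = 11.
Computing: 4^11 = 4194304

4194304


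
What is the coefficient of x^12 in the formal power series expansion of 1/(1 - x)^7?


The expansion 1/(1 - x)^r = sum_{k>=0} C(k + r - 1, r - 1) x^k follows from the multiset / negative-binomial theorem (or from repeated differentiation of the geometric series).
For r = 7 and k = 12:
C(18, 6) = 6402373705728000 / (720 * 479001600) = 18564.

18564


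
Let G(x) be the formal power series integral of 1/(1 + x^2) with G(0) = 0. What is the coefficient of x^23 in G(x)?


1/(1 + x^2) = sum_{j>=0} (-1)^j x^(2j). Integrating termwise with G(0) = 0:
G(x) = sum_{j>=0} (-1)^j x^(2j+1) / (2j+1) = arctan(x).
Only odd powers are nonzero. For x^23 write 23 = 2*11 + 1, giving
(-1)^11 / 23 = -1/23 = -1/23.

-1/23


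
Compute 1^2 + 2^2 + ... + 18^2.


This power sum has a closed form given by Faulhaber's formula
sum_{k=1}^{m} k^p = (1 / (p + 1)) * sum_{j=0}^{p} C(p + 1, j) B_j m^(p + 1 - j),
but for small m direct computation is fastest:
1 + 4 + 9 + 16 + 25 + 36 + 49 + 64 + 81 + 100 + 121 + 144 + 169 + 196 + 225 + 256 + 289 + 324 = 2109.

2109


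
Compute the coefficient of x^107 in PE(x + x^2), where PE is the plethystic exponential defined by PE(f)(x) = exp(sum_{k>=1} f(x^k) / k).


With f(x) = x + x^2, the exponent is sum_{k>=1} (x^k + x^(2k)) / k = -ln(1 - x) - ln(1 - x^2). Exponentiating:
PE(x + x^2) = 1 / ((1 - x)(1 - x^2)).
This is the generating function for partitions of n into parts of size 1 or 2. The number of 2's can be any j in 0..53, and the rest are 1's, so
[x^107] = floor(107/2) + 1 = 54.

54


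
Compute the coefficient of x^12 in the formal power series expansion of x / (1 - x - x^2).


Let f(x) = sum_{k>=0} a_k x^k. Multiplying f(x) * (1 - x - x^2) = x and matching coefficients gives a_0 = 0, a_1 = 1, and a_k = a_{k-1} + a_{k-2} for k >= 2. These are the Fibonacci numbers F_k.
Iterating from F_0 = 0, F_1 = 1:
F_0=0, F_1=1, F_2=1, F_3=2, F_4=3, F_5=5, F_6=8, F_7=13, F_8=21, F_9=34, ...
F_12 = 144.

144


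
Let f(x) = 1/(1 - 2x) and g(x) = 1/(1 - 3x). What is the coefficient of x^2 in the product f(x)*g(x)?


The coefficient of x^n in f*g is the Cauchy product: sum_{k=0}^{n} a^k * b^(n-k).
With a=2, b=3, n=2:
sum_{k=0}^{2} 2^k * 3^(2-k)
= 19

19


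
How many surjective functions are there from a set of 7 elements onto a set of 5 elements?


By inclusion-exclusion on which target elements are missed, the number of surjections from an n-set onto a k-set is
surj(n, k) = sum_{j=0}^{k} (-1)^j C(k, j) (k - j)^n.
Equivalently surj(n, k) = k! * S(n, k), where S(n, k) is the Stirling number of the second kind.
For n = 7, k = 5:
S(7, 5) = 140, so
surj = 5! * 140 = 120 * 140 = 16800.

16800


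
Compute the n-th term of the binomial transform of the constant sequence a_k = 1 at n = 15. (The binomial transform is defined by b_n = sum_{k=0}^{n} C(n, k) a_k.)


With a_k = 1 for all k, b_n = sum_{k=0}^{n} C(n, k) = 2^n by the binomial theorem.
For n = 15: 2^15 = 32768.

32768


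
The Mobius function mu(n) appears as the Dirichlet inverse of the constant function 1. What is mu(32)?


32 has a squared prime factor, so mu(32) = 0.
Factorization reveals a repeated prime.

0


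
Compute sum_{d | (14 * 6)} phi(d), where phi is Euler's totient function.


First, 14 * 6 = 84. One classical identity is sum_{d | n} phi(d) = n (each k in [1, n] has a unique gcd with n, and among the k's with gcd(k, n) = n/d there are phi(d) of them). So the sum equals 84. We also verify directly:
Divisors of 84: 1, 2, 3, 4, 6, 7, 12, 14, 21, 28, 42, 84.
phi values: 1, 1, 2, 2, 2, 6, 4, 6, 12, 12, 12, 24.
Sum = 84.

84


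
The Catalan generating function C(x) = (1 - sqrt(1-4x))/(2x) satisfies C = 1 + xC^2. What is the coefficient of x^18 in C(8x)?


Substituting x -> 8x scales the n-th coefficient by 8^n, so [x^18] C(8x) = 8^18 * C_18.
C_18 = C(2*18, 18)/(19) = 9075135300/19 = 477638700.
So 8^18 * 477638700 = 18014398509481984 * 477638700 = 8604373885350912511180800.

8604373885350912511180800


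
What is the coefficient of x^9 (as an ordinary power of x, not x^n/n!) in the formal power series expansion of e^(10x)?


The exponential series is e^y = sum_{k>=0} y^k / k!. Substituting y = 10x gives
e^(10x) = sum_{k>=0} 10^k x^k / k!.
So the coefficient of x^n is a^n/n! with a = 10, n = 9:
10^9 / 9! = 1000000000/362880 = 1562500/567

1562500/567


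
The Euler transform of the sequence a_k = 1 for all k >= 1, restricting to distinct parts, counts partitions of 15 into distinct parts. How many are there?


Partitions of 15 into distinct parts can be computed via generating function.
Product (1+x)(1+x^2)(1+x^3)...
The coefficient of x^15 = 27

27


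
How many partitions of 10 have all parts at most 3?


Using the generating function (1-x)^(-1)(1-x^2)^(-1)(1-x^3)^(-1),
the coefficient of x^10 counts these restricted partitions.
Result = 14

14


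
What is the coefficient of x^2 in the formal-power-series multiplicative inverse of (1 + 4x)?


The inverse is 1/(1 + 4x). Apply the geometric identity 1/(1 - y) = sum_{k>=0} y^k with y = -4x:
1/(1 + 4x) = sum_{k>=0} (-4)^k x^k.
So the coefficient of x^2 is (-4)^2 = 16.

16


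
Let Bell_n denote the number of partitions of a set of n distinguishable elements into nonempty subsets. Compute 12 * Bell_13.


Bell_13 can be computed from the Bell triangle or from Dobinski's identity Bell_n = (1/e) * sum_{k>=0} k^n / k!.
Computing Bell_13 = 27644437.
Then 12 * 27644437 = 331733244.

331733244


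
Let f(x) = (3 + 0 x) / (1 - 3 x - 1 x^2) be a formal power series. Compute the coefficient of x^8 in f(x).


Write f(x) = sum_{k>=0} a_k x^k. Multiplying both sides by 1 - 3 x - 1 x^2 gives
(1 - 3 x - 1 x^2) sum_{k>=0} a_k x^k = 3 + 0 x.
Matching coefficients:
 x^0: a_0 = 3
 x^1: a_1 - 3 a_0 = 0  =>  a_1 = 3*3 + 0 = 9
 x^k (k >= 2): a_k = 3 a_{k-1} + 1 a_{k-2}.
Iterating: a_2 = 30, a_3 = 99, a_4 = 327, a_5 = 1080, a_6 = 3567, a_7 = 11781, a_8 = 38910.
So the coefficient of x^8 is 38910.

38910


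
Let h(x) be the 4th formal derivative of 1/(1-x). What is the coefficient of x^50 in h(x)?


Differentiating 4 times: d^4/dx^4 [1/(1-x)] = 4!/(1-x)^5.
The expansion 1/(1-x)^5 = sum_{k>=0} C(k+4, 4) x^k, so the coefficient of x^n in 4!/(1-x)^5 is 4! * C(n+4, 4).
For n = 50: 24 * C(54, 4) = 24 * 316251 = 7590024

7590024


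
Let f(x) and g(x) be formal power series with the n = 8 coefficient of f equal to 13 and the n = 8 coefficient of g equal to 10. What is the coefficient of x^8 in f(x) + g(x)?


Addition of formal power series is termwise.
The coefficient of x^8 in f + g = 13 + 10
= 23

23


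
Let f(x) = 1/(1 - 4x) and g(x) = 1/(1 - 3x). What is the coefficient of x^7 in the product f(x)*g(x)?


The coefficient of x^n in f*g is the Cauchy product: sum_{k=0}^{n} a^k * b^(n-k).
With a=4, b=3, n=7:
sum_{k=0}^{7} 4^k * 3^(7-k)
= 58975

58975


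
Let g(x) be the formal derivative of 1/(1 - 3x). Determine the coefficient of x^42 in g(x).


Differentiate termwise: d/dx sum_{k>=0} 3^k x^k = sum_{k>=1} k 3^k x^(k-1) = sum_{j>=0} (j+1) 3^(j+1) x^j.
Equivalently, d/dx [1/(1 - 3x)] = 3/(1 - 3x)^2.
For j = 42: 43 * 3^43 = 43 * 328256967394537077627 = 14115049597965094337961.

14115049597965094337961


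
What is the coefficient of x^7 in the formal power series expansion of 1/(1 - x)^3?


The expansion 1/(1 - x)^r = sum_{k>=0} C(k + r - 1, r - 1) x^k follows from the multiset / negative-binomial theorem (or from repeated differentiation of the geometric series).
For r = 3 and k = 7:
C(9, 2) = 362880 / (2 * 5040) = 36.

36


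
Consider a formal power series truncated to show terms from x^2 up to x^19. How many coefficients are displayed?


From x^2 to x^19 inclusive, the count is 19 - 2 + 1 = 18.

18


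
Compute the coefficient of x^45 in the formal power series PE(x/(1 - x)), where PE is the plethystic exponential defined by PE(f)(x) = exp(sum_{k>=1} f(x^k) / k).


For f(x) = x/(1 - x) we have
sum_{k>=1} f(x^k) / k = sum_{k>=1} (1/k) * x^k / (1 - x^k) = sum_{k, m >= 1} x^(k m) / k,
which after exponentiating simplifies to
PE(x/(1 - x)) = prod_{k>=1} 1 / (1 - x^k).
This is the generating function for the partition function p(n), so the coefficient of x^45 is p(45).
Computing p(45) by dynamic programming over parts 1, 2, ..., 45: p(45) = 89134.

89134


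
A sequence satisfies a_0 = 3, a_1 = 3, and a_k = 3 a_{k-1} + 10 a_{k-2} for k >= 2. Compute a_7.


The characteristic equation is t^2 - 3 t - 10 = 0, with roots r_1 = 5 and r_2 = -2 (so c_1 = r_1 + r_2, c_2 = -r_1 r_2 as required).
One can use the closed form a_n = A r_1^n + B r_2^n, but direct iteration is more reliable:
a_0 = 3, a_1 = 3, a_2 = 39, a_3 = 147, a_4 = 831, a_5 = 3963, a_6 = 20199, a_7 = 100227.
So a_7 = 100227.

100227


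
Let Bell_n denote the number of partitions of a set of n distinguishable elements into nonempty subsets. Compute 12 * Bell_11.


Bell_11 can be computed from the Bell triangle or from Dobinski's identity Bell_n = (1/e) * sum_{k>=0} k^n / k!.
Computing Bell_11 = 678570.
Then 12 * 678570 = 8142840.

8142840


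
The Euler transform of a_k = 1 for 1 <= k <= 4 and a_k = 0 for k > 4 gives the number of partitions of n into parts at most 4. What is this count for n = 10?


Partitions of 10 into parts at most 4:
Using generating function (1-x)^(-1)(1-x^2)^(-1)...(1-x^4)^(-1),
the coefficient of x^10 = 23

23


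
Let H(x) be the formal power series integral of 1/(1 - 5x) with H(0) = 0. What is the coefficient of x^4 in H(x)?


1/(1 - 5x) = sum_{k>=0} 5^k x^k. Integrating termwise with H(0) = 0:
H(x) = sum_{k>=0} 5^k x^(k+1) / (k+1) = sum_{m>=1} 5^(m-1) x^m / m.
For m = 4: 5^3/4 = 125/4 = 125/4.

125/4


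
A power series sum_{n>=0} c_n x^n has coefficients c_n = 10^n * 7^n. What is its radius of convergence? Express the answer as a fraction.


By the root test (Cauchy-Hadamard), the radius is R = 1 / limsup_n |c_n|^(1/n).
Here |c_n|^(1/n) = (10^n * 7^n)^(1/n) = 10 * 7 = 70 for all n.
So R = 1/70 = 1/70.

1/70


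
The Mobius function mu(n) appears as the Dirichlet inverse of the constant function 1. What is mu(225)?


225 has a squared prime factor, so mu(225) = 0.
Factorization reveals a repeated prime.

0


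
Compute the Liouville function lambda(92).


The Liouville function is lambda(k) = (-1)^Omega(k), where Omega(k) counts the prime factors of k with multiplicity.
Factoring: 92 = 2 * 2 * 23, so Omega(92) = 3.
lambda(92) = (-1)^3 = -1.

-1


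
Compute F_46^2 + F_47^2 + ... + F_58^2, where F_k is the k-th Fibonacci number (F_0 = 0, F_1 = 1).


There is a standard identity sum_{k=0}^{N} F_k^2 = F_N * F_{N+1} (proved inductively from the telescoping relation F_k^2 = F_k F_{k+1} - F_{k-1} F_k). Then
sum_{k=46}^{58} F_k^2 = F_58 F_59 - F_45 F_46.
Computing: F_58 = 591286729879, F_59 = 956722026041, F_45 = 1134903170, F_46 = 1836311903.
Sum = 591286729879 * 956722026041 - 1134903170 * 1836311903 = 565694954144794547346529.

565694954144794547346529


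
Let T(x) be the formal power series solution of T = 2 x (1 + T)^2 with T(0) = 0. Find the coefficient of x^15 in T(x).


Apply the Lagrange inversion formula: if T = 2 x * phi(T) with phi(t) = (1 + t)^2, then [x^n] T = 2^n * (1/n) [t^(n-1)] phi(t)^n = 2^n * (1/n) [t^(n-1)] (1 + t)^(2n) = 2^n * (1/n) C(2n, n-1).
Using the identity C(2n, n-1) = C(2n, n) * n / (n+1), the unscaled factor equals C(2n, n) / (n+1) = C_n, the n-th Catalan number.
For n = 15: C_15 = C(30, 15) / 16 = 155117520/16 = 9694845.
With the 2^15 = 32768 factor, the coefficient is 32768 * 9694845 = 317680680960.

317680680960


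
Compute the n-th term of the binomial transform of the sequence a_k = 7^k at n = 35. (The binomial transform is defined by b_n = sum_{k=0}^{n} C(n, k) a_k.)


With a_k = 7^k, b_n = sum_{k=0}^{n} C(n, k) 7^k = (1 + 7)^n by the binomial theorem.
For n = 35: (1 + 7)^35 = 8^35 = 40564819207303340847894502572032.

40564819207303340847894502572032


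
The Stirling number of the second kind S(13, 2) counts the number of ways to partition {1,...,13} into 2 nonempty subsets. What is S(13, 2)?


Using the explicit formula S(n,k) = (1/k!) sum_{j=0}^{k} (-1)^(k-j) C(k,j) j^n:
S(13, 2) = 4095
Equivalently, S(n,k) is n! times the coefficient of x^n in the EGF (e^x - 1)^k / k!.

4095


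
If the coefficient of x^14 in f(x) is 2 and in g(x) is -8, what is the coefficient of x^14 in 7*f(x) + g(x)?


Scalar multiplication scales coefficients: 7 * 2 = 14.
Then add the g coefficient: 14 + -8
= 6

6


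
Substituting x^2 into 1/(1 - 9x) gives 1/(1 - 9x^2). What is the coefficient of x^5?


Since 1/(1 - 9x^2) only has even powers of x,
the coefficient of x^5 (odd) is 0.

0


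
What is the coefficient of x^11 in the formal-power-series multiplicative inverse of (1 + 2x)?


The inverse is 1/(1 + 2x). Apply the geometric identity 1/(1 - y) = sum_{k>=0} y^k with y = -2x:
1/(1 + 2x) = sum_{k>=0} (-2)^k x^k.
So the coefficient of x^11 is (-2)^11 = -2048.

-2048


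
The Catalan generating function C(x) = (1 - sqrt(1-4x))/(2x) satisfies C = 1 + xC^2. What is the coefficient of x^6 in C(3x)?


Substituting x -> 3x scales the n-th coefficient by 3^n, so [x^6] C(3x) = 3^6 * C_6.
C_6 = C(2*6, 6)/(7) = 924/7 = 132.
So 3^6 * 132 = 729 * 132 = 96228.

96228


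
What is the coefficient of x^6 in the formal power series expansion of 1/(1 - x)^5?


The negative binomial / multiset identity is
1/(1 - x)^r = sum_{k>=0} C(k + r - 1, r - 1) x^k.
Here r = 5 and k = 6, so the coefficient is
C(6 + 4, 4) = C(10, 4)
= 210

210


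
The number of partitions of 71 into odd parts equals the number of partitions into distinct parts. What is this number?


Computing partitions of 71 into odd parts (1, 3, 5, ...):
Using the generating function prod_{k>=0} 1/(1-x^(2k+1)),
the count is 32992

32992


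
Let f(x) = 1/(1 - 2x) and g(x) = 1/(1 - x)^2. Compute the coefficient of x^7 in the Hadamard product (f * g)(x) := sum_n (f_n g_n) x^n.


f has coefficients f_k = 2^k. For g = 1/(1 - x)^2 the coefficient is g_k = C(k + 1, 1) = k + 1. The Hadamard coefficient is (f * g)_k = 2^k * (k + 1).
For k = 7: 2^7 * 8 = 128 * 8 = 1024.

1024


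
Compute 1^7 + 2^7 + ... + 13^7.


This power sum has a closed form given by Faulhaber's formula
sum_{k=1}^{m} k^p = (1 / (p + 1)) * sum_{j=0}^{p} C(p + 1, j) B_j m^(p + 1 - j),
but for small m direct computation is fastest:
1 + 128 + 2187 + 16384 + 78125 + 279936 + 823543 + 2097152 + 4782969 + 10000000 + 19487171 + 35831808 + 62748517 = 136147921.

136147921


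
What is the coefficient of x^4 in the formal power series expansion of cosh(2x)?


The Maclaurin series is cosh(t) = sum_{m>=0} t^(2m) / (2m)!, so substituting t = 2x, only even powers of x are nonzero, with coefficient of x^(2m) equal to 2^(2m) / (2m)!.
For x^4 the coefficient is 2^4/4! = 16/24 = 2/3.

2/3


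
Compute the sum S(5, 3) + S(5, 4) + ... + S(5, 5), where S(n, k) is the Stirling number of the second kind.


By definition, S(n, k) counts partitions of an n-set into exactly k nonempty blocks.
Computing row n = 5 for k = 3..5:
S(5, k): 25, 10, 1
Sum = 36.

36


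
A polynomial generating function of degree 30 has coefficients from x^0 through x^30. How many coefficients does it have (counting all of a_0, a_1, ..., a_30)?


A polynomial of degree 30 takes the form a_0 + a_1 x + ... + a_30 x^30.
The number of coefficients is 30 + 1 = 31.

31


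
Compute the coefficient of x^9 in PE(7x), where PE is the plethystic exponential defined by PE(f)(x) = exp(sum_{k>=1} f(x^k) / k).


With f(x) = 7x, the exponent is sum_{k>=1} 7 x^k / k = 7 * (-ln(1 - x)). Exponentiating:
PE(7x) = exp(-7 ln(1 - x)) = 1/(1 - x)^7.
By the negative binomial expansion, [x^n] 1/(1 - x)^7 = C(n + 6, 6).
For n = 9: C(15, 6) = 5005.

5005


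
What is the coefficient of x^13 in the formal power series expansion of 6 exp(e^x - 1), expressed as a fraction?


exp(e^x - 1) is the exponential generating function for the Bell numbers Bell_k: exp(e^x - 1) = sum_{k>=0} Bell_k x^k / k!.
So the coefficient of x^13 in 6 exp(e^x - 1) is 6 Bell_13 / 13!.
Computing: Bell_13 = 27644437 and 13! = 6227020800, giving
6 * 27644437/6227020800 = 27644437/1037836800.

27644437/1037836800


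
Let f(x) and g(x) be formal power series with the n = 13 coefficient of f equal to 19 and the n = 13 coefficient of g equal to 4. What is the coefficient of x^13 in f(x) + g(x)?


Addition of formal power series is termwise.
The coefficient of x^13 in f + g = 19 + 4
= 23

23


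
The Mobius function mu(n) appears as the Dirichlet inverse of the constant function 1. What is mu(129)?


129 = 3 * 43 (all distinct primes).
mu(129) = (-1)^2 = 1

1


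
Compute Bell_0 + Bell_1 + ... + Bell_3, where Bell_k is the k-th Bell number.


Recall Bell_k counts set partitions of a k-set (with Bell_0 = 1 by convention).
Bell_0 through Bell_3: 1, 1, 2, 5
Sum = 1 + 1 + 2 + 5 = 9.

9


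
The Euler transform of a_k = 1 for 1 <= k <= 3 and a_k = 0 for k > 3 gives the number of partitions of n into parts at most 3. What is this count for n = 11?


Partitions of 11 into parts at most 3:
Using generating function (1-x)^(-1)(1-x^2)^(-1)(1-x^3)^(-1),
the coefficient of x^11 = 16

16


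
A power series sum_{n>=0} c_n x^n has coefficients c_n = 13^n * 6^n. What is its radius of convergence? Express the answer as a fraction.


By the root test (Cauchy-Hadamard), the radius is R = 1 / limsup_n |c_n|^(1/n).
Here |c_n|^(1/n) = (13^n * 6^n)^(1/n) = 13 * 6 = 78 for all n.
So R = 1/78 = 1/78.

1/78


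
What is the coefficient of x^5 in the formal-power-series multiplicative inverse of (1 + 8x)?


The inverse is 1/(1 + 8x). Apply the geometric identity 1/(1 - y) = sum_{k>=0} y^k with y = -8x:
1/(1 + 8x) = sum_{k>=0} (-8)^k x^k.
So the coefficient of x^5 is (-8)^5 = -32768.

-32768


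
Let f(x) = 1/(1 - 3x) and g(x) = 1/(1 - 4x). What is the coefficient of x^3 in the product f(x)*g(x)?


The coefficient of x^n in f*g is the Cauchy product: sum_{k=0}^{n} a^k * b^(n-k).
With a=3, b=4, n=3:
sum_{k=0}^{3} 3^k * 4^(3-k)
= 175

175


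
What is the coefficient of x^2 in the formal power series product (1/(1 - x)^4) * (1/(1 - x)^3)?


Combine the factors: (1/(1 - x)^4) * (1/(1 - x)^3) = 1/(1 - x)^7.
Then use 1/(1 - x)^r = sum_{k>=0} C(k + r - 1, r - 1) x^k with r = 7 and k = 2:
C(8, 6) = 28.

28


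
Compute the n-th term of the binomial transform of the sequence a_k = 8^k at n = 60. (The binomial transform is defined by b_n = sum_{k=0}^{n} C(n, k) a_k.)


With a_k = 8^k, b_n = sum_{k=0}^{n} C(n, k) 8^k = (1 + 8)^n by the binomial theorem.
For n = 60: (1 + 8)^60 = 9^60 = 1797010299914431210413179829509605039731475627537851106401.

1797010299914431210413179829509605039731475627537851106401


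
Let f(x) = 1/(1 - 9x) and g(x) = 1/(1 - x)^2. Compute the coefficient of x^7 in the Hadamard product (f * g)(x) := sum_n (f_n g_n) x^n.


f has coefficients f_k = 9^k. For g = 1/(1 - x)^2 the coefficient is g_k = C(k + 1, 1) = k + 1. The Hadamard coefficient is (f * g)_k = 9^k * (k + 1).
For k = 7: 9^7 * 8 = 4782969 * 8 = 38263752.

38263752


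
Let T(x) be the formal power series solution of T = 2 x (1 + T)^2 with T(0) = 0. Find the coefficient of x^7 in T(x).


Apply the Lagrange inversion formula: if T = 2 x * phi(T) with phi(t) = (1 + t)^2, then [x^n] T = 2^n * (1/n) [t^(n-1)] phi(t)^n = 2^n * (1/n) [t^(n-1)] (1 + t)^(2n) = 2^n * (1/n) C(2n, n-1).
Using the identity C(2n, n-1) = C(2n, n) * n / (n+1), the unscaled factor equals C(2n, n) / (n+1) = C_n, the n-th Catalan number.
For n = 7: C_7 = C(14, 7) / 8 = 3432/8 = 429.
With the 2^7 = 128 factor, the coefficient is 128 * 429 = 54912.

54912


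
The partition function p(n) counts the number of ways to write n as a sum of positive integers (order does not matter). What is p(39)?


Using the generating function prod_{k>=1} 1/(1-x^k), we compute p(39).
By dynamic programming over parts 1 through 39:
p(39) = 31185

31185


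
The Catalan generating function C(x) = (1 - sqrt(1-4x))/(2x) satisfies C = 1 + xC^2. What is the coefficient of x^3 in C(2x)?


Substituting x -> 2x scales the n-th coefficient by 2^n, so [x^3] C(2x) = 2^3 * C_3.
C_3 = C(2*3, 3)/(4) = 20/4 = 5.
So 2^3 * 5 = 8 * 5 = 40.

40


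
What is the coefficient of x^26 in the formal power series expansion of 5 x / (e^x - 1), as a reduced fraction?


The exponential generating function for Bernoulli numbers is
x / (e^x - 1) = sum_{k>=0} B_k x^k / k!.
So the coefficient of x^26 in 5 x / (e^x - 1) is 5 B_26 / 26!.
Computing: B_26 = 8553103/6, 26! = 403291461126605635584000000, giving
5 * 8553103/6 / 403291461126605635584000000 = 657931/37226904103994366361600000.

657931/37226904103994366361600000


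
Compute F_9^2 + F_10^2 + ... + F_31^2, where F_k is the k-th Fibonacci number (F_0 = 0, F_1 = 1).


There is a standard identity sum_{k=0}^{N} F_k^2 = F_N * F_{N+1} (proved inductively from the telescoping relation F_k^2 = F_k F_{k+1} - F_{k-1} F_k). Then
sum_{k=9}^{31} F_k^2 = F_31 F_32 - F_8 F_9.
Computing: F_31 = 1346269, F_32 = 2178309, F_8 = 21, F_9 = 34.
Sum = 1346269 * 2178309 - 21 * 34 = 2932589878407.

2932589878407


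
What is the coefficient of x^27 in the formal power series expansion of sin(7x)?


The Maclaurin series is sin(t) = sum_{k>=0} (-1)^k t^(2k+1) / (2k+1)!, so substituting t = 7x, only odd powers of x are nonzero, with coefficient of x^(2k+1) equal to (-1)^k 7^(2k+1) / (2k+1)!.
Write 27 = 2*13 + 1, giving the coefficient (-1)^13 * 7^27 / 27! = -65712362363534280139543/10888869450418352160768000000 = -191581231380566414401/31745975074105982976000000.

-191581231380566414401/31745975074105982976000000


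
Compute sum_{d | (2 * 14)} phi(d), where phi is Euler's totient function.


First, 2 * 14 = 28. One classical identity is sum_{d | n} phi(d) = n (each k in [1, n] has a unique gcd with n, and among the k's with gcd(k, n) = n/d there are phi(d) of them). So the sum equals 28. We also verify directly:
Divisors of 28: 1, 2, 4, 7, 14, 28.
phi values: 1, 1, 2, 6, 6, 12.
Sum = 28.

28


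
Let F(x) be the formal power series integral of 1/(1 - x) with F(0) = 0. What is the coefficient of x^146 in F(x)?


1/(1 - x) = sum_{k>=0} x^k. Integrating termwise and using F(0) = 0 gives
F(x) = sum_{k>=0} x^(k+1) / (k+1) = sum_{m>=1} x^m / m = -ln(1 - x).
So the coefficient of x^146 is 1/146 = 1/146.

1/146


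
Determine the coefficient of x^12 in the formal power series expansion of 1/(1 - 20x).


The geometric series identity gives 1/(1 - c x) = sum_{k>=0} c^k x^k, so the coefficient of x^k is c^k.
Here c = 20 and k = 12.
Computing: 20^12 = 4096000000000000

4096000000000000


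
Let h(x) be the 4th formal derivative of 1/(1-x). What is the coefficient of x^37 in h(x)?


Differentiating 4 times: d^4/dx^4 [1/(1-x)] = 4!/(1-x)^5.
The expansion 1/(1-x)^5 = sum_{k>=0} C(k+4, 4) x^k, so the coefficient of x^n in 4!/(1-x)^5 is 4! * C(n+4, 4).
For n = 37: 24 * C(41, 4) = 24 * 101270 = 2430480

2430480


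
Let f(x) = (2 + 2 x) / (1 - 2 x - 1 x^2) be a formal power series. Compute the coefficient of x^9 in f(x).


Write f(x) = sum_{k>=0} a_k x^k. Multiplying both sides by 1 - 2 x - 1 x^2 gives
(1 - 2 x - 1 x^2) sum_{k>=0} a_k x^k = 2 + 2 x.
Matching coefficients:
 x^0: a_0 = 2
 x^1: a_1 - 2 a_0 = 2  =>  a_1 = 2*2 + 2 = 6
 x^k (k >= 2): a_k = 2 a_{k-1} + 1 a_{k-2}.
Iterating: a_2 = 14, a_3 = 34, a_4 = 82, a_5 = 198, a_6 = 478, a_7 = 1154, a_8 = 2786, a_9 = 6726.
So the coefficient of x^9 is 6726.

6726


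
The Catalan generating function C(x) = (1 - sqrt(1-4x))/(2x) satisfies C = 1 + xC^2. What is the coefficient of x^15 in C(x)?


Substituting x -> x scales the n-th coefficient by 1, so [x^15] C(x) = C_15.
C_15 = C(2*15, 15)/(16) = 155117520/16 = 9694845.
= 9694845.

9694845


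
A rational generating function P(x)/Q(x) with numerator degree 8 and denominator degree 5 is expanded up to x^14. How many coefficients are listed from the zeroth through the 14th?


Expanding up to x^14 gives the coefficients for x^0, x^1, ..., x^14.
That is 14 + 1 = 15 coefficients in total.

15


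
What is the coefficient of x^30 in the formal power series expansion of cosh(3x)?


The Maclaurin series is cosh(t) = sum_{m>=0} t^(2m) / (2m)!, so substituting t = 3x, only even powers of x are nonzero, with coefficient of x^(2m) equal to 3^(2m) / (2m)!.
For x^30 the coefficient is 3^30/30! = 205891132094649/265252859812191058636308480000000 = 43046721/55457783609342033920000000.

43046721/55457783609342033920000000


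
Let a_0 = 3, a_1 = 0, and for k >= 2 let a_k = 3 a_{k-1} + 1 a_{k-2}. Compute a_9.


Iterating the recurrence forward:
a_0 = 3
a_1 = 0
a_2 = 3*0 + 1*3 = 3
a_3 = 3*3 + 1*0 = 9
a_4 = 3*9 + 1*3 = 30
a_5 = 3*30 + 1*9 = 99
a_6 = 3*99 + 1*30 = 327
a_7 = 3*327 + 1*99 = 1080
a_8 = 3*1080 + 1*327 = 3567
a_9 = 3*3567 + 1*1080 = 11781
So a_9 = 11781.

11781


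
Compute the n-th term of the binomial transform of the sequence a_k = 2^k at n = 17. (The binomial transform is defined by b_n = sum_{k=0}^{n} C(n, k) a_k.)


With a_k = 2^k, b_n = sum_{k=0}^{n} C(n, k) 2^k = (1 + 2)^n by the binomial theorem.
For n = 17: (1 + 2)^17 = 3^17 = 129140163.

129140163


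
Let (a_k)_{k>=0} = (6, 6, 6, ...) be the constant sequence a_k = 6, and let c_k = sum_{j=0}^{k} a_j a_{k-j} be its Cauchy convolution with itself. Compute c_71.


Since a_j = 6 for all j >= 0, the convolution sum becomes
c_k = sum_{j=0}^{k} 6 * 6 = 36 * (k + 1).
Equivalently, the generating function of (a_k) is 6/(1 - x) and its square is 36/(1 - x)^2 = sum_{k>=0} 36(k + 1) x^k.
For k = 71: 36 * 72 = 2592.

2592


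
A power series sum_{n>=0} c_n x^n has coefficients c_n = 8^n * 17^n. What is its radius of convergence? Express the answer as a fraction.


By the root test (Cauchy-Hadamard), the radius is R = 1 / limsup_n |c_n|^(1/n).
Here |c_n|^(1/n) = (8^n * 17^n)^(1/n) = 8 * 17 = 136 for all n.
So R = 1/136 = 1/136.

1/136


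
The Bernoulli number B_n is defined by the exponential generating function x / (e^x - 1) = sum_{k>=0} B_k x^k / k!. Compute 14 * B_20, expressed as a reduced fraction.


Bernoulli numbers can also be computed recursively via B_0 = 1 and sum_{j=0}^{m} C(m+1, j) B_j = 0 for m >= 1. Odd-index Bernoulli numbers vanish for k >= 3.
Computing B_20 = -174611/330, so 14 * B_20 = 14 * -174611/330 = -1222277/165.

-1222277/165


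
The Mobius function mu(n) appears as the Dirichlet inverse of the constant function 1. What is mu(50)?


50 has a squared prime factor, so mu(50) = 0.
Factorization reveals a repeated prime.

0


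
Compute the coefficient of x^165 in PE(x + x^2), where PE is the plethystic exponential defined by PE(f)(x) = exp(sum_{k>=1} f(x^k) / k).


With f(x) = x + x^2, the exponent is sum_{k>=1} (x^k + x^(2k)) / k = -ln(1 - x) - ln(1 - x^2). Exponentiating:
PE(x + x^2) = 1 / ((1 - x)(1 - x^2)).
This is the generating function for partitions of n into parts of size 1 or 2. The number of 2's can be any j in 0..82, and the rest are 1's, so
[x^165] = floor(165/2) + 1 = 83.

83


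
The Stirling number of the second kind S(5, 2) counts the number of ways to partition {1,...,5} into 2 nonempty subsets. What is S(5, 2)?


Using the explicit formula S(n,k) = (1/k!) sum_{j=0}^{k} (-1)^(k-j) C(k,j) j^n:
S(5, 2) = 15
Equivalently, S(n,k) is n! times the coefficient of x^n in the EGF (e^x - 1)^k / k!.

15


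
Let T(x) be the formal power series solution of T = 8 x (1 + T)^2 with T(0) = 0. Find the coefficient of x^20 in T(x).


Apply the Lagrange inversion formula: if T = 8 x * phi(T) with phi(t) = (1 + t)^2, then [x^n] T = 8^n * (1/n) [t^(n-1)] phi(t)^n = 8^n * (1/n) [t^(n-1)] (1 + t)^(2n) = 8^n * (1/n) C(2n, n-1).
Using the identity C(2n, n-1) = C(2n, n) * n / (n+1), the unscaled factor equals C(2n, n) / (n+1) = C_n, the n-th Catalan number.
For n = 20: C_20 = C(40, 20) / 21 = 137846528820/21 = 6564120420.
With the 8^20 = 1152921504606846976 factor, the coefficient is 1152921504606846976 * 6564120420 = 7567915591046928306976849920.

7567915591046928306976849920


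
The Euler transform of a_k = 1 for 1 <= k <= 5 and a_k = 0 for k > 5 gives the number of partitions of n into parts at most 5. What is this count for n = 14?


Partitions of 14 into parts at most 5:
Using generating function (1-x)^(-1)(1-x^2)^(-1)...(1-x^5)^(-1),
the coefficient of x^14 = 70

70


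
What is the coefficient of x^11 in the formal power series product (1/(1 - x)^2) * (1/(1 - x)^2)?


Combine the factors: (1/(1 - x)^2) * (1/(1 - x)^2) = 1/(1 - x)^4.
Then use 1/(1 - x)^r = sum_{k>=0} C(k + r - 1, r - 1) x^k with r = 4 and k = 11:
C(14, 3) = 364.

364


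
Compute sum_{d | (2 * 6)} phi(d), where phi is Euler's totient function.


First, 2 * 6 = 12. One classical identity is sum_{d | n} phi(d) = n (each k in [1, n] has a unique gcd with n, and among the k's with gcd(k, n) = n/d there are phi(d) of them). So the sum equals 12. We also verify directly:
Divisors of 12: 1, 2, 3, 4, 6, 12.
phi values: 1, 1, 2, 2, 2, 4.
Sum = 12.

12


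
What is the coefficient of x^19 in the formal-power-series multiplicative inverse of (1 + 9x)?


The inverse is 1/(1 + 9x). Apply the geometric identity 1/(1 - y) = sum_{k>=0} y^k with y = -9x:
1/(1 + 9x) = sum_{k>=0} (-9)^k x^k.
So the coefficient of x^19 is (-9)^19 = -1350851717672992089.

-1350851717672992089


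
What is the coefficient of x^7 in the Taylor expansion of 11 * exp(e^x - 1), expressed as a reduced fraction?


exp(e^x - 1) = sum_{k>=0} Bell_k x^k / k!, where Bell_k is the k-th Bell number.
So the coefficient of x^7 is 11 * Bell_7 / 7!.
Computing: Bell_7 = 877 and 7! = 5040, giving
11 * 877/5040 = 9647/5040.

9647/5040


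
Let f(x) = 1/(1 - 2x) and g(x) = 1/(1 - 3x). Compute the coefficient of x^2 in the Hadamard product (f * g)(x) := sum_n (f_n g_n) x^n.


f has coefficients f_k = 2^k and g has coefficients g_k = 3^k, so the Hadamard product has coefficient (f*g)_k = 2^k * 3^k = 6^k.
For k = 2: 6^2 = 36.

36


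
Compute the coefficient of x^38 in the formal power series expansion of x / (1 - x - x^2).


Let f(x) = sum_{k>=0} a_k x^k. Multiplying f(x) * (1 - x - x^2) = x and matching coefficients gives a_0 = 0, a_1 = 1, and a_k = a_{k-1} + a_{k-2} for k >= 2. These are the Fibonacci numbers F_k.
Iterating from F_0 = 0, F_1 = 1:
F_0=0, F_1=1, F_2=1, F_3=2, F_4=3, F_5=5, F_6=8, F_7=13, F_8=21, F_9=34, ...
F_38 = 39088169.

39088169


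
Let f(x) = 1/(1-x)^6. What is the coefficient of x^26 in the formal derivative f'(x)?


Differentiate: d/dx [ 1/(1-x)^r ] = r / (1-x)^(r+1).
Here r = 6, so f'(x) = 6 / (1-x)^7.
The expansion of 1/(1-x)^(r+1) has coefficient of x^n equal to C(n+r, r).
So the coefficient of x^26 in f'(x) is
6 * C(32, 6) = 6 * 906192 = 5437152

5437152


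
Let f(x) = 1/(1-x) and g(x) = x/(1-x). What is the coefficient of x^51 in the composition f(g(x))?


First simplify the composition: f(g(x)) = 1/(1 - x/(1-x)) = (1-x)/((1-x) - x) = (1-x)/(1-2x).
Now extract the coefficient. Write (1-x)/(1-2x) = 1/(1-2x) - x/(1-2x).
The coefficient of x^n in 1/(1-2x) is 2^n, and in x/(1-2x) is 2^(n-1) (for n >= 1).
So the coefficient of x^51 is 2^51 - 2^50 = 2251799813685248 - 1125899906842624 = 1125899906842624.

1125899906842624


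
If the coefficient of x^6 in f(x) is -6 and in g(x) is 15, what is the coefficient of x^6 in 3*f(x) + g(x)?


Scalar multiplication scales coefficients: 3 * -6 = -18.
Then add the g coefficient: -18 + 15
= -3

-3


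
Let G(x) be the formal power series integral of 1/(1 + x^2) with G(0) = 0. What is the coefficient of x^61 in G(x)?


1/(1 + x^2) = sum_{j>=0} (-1)^j x^(2j). Integrating termwise with G(0) = 0:
G(x) = sum_{j>=0} (-1)^j x^(2j+1) / (2j+1) = arctan(x).
Only odd powers are nonzero. For x^61 write 61 = 2*30 + 1, giving
(-1)^30 / 61 = 1/61 = 1/61.

1/61


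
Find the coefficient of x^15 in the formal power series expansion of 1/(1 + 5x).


Write 1/(1 + c x) = 1/(1 - (-c) x) and apply the geometric-series identity
1/(1 - y) = sum_{k>=0} y^k to get 1/(1 + c x) = sum_{k>=0} (-c)^k x^k.
So the coefficient of x^k is (-c)^k = (-1)^k * c^k.
Here c = 5 and k = 15:
(-5)^15 = -1 * 30517578125 = -30517578125

-30517578125


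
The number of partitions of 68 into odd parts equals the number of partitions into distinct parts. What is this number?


Computing partitions of 68 into odd parts (1, 3, 5, ...):
Using the generating function prod_{k>=0} 1/(1-x^(2k+1)),
the count is 24576

24576


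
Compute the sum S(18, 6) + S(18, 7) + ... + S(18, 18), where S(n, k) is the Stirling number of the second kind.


By definition, S(n, k) counts partitions of an n-set into exactly k nonempty blocks.
Computing row n = 18 for k = 6..18:
S(18, k): 110687251039, 197462483400, 189036065010, 106175395755, 37112163803, 8391004908, 1256328866, 125854638, 8408778, 367200, 9996, 153, 1
Sum = 650255333547.

650255333547


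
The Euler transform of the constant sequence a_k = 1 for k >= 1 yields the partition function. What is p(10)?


The Euler transform converts the sequence a_k = 1 into the number of integer partitions.
Using the recurrence or dynamic programming:
p(10) = 42

42


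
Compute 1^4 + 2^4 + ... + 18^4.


This power sum has a closed form given by Faulhaber's formula
sum_{k=1}^{m} k^p = (1 / (p + 1)) * sum_{j=0}^{p} C(p + 1, j) B_j m^(p + 1 - j),
but for small m direct computation is fastest:
1 + 16 + 81 + 256 + 625 + 1296 + 2401 + 4096 + 6561 + 10000 + 14641 + 20736 + 28561 + 38416 + 50625 + 65536 + 83521 + 104976 = 432345.

432345


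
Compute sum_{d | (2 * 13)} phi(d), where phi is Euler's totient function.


First, 2 * 13 = 26. One classical identity is sum_{d | n} phi(d) = n (each k in [1, n] has a unique gcd with n, and among the k's with gcd(k, n) = n/d there are phi(d) of them). So the sum equals 26. We also verify directly:
Divisors of 26: 1, 2, 13, 26.
phi values: 1, 1, 12, 12.
Sum = 26.

26


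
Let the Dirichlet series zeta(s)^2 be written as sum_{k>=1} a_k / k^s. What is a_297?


The Dirichlet convolution of the constant function 1 with itself gives (1 * 1)(k) = sum_{d | k} 1 = d(k), the number of positive divisors of k.
Since zeta(s) = sum_{k>=1} 1/k^s, we have zeta(s)^2 = sum_{k>=1} d(k)/k^s, so a_k = d(k).
For k = 297: the divisors are 1, 3, 9, 11, 27, 33, 99, 297.
Count = 8.

8


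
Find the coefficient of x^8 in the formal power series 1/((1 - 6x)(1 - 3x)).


By partial fractions or Cauchy convolution:
The coefficient equals sum_{k=0}^{8} 6^k * 3^(8-k).
= 3352671

3352671


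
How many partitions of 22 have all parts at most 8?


Using the generating function (1-x)^(-1)(1-x^2)^(-1)...(1-x^8)^(-1),
the coefficient of x^22 counts these restricted partitions.
Result = 638

638


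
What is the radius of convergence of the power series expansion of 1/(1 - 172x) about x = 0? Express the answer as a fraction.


Expanding 1/(1 - 172x) = sum_{k>=0} 172^k x^k, the series converges when |172x| < 1, i.e., |x| < 1/172.
So the radius of convergence is 1/172 = 1/172.

1/172


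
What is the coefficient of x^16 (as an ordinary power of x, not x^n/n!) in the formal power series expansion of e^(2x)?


The exponential series is e^y = sum_{k>=0} y^k / k!. Substituting y = 2x gives
e^(2x) = sum_{k>=0} 2^k x^k / k!.
So the coefficient of x^n is a^n/n! with a = 2, n = 16:
2^16 / 16! = 65536/20922789888000 = 2/638512875

2/638512875


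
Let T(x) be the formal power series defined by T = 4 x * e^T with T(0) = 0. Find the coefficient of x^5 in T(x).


Apply the Lagrange inversion formula: if T = 4 x * phi(T) with phi(t) = e^t, then
[x^n] T = 4^n * (1/n) [t^(n-1)] phi(t)^n = 4^n * (1/n) [t^(n-1)] e^(n t) = 4^n * (1/n) * n^(n-1) / (n-1)! = 4^n * n^(n-1) / n!.
When c = 1 this is the Cayley count of rooted labeled trees on n vertices, divided by n!.
For n = 5: 4^5 * 5^4 / 5! = 1024 * 625/120 = 16000/3.

16000/3


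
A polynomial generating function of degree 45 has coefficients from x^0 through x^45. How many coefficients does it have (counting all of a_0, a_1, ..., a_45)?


A polynomial of degree 45 takes the form a_0 + a_1 x + ... + a_45 x^45.
The number of coefficients is 45 + 1 = 46.

46


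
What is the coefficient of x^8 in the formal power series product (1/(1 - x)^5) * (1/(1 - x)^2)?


Combine the factors: (1/(1 - x)^5) * (1/(1 - x)^2) = 1/(1 - x)^7.
Then use 1/(1 - x)^r = sum_{k>=0} C(k + r - 1, r - 1) x^k with r = 7 and k = 8:
C(14, 6) = 3003.

3003
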